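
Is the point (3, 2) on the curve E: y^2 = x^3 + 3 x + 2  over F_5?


Check whether y^2 = x^3 + 3 x + 2 (mod 5) for (x, y) = (3, 2).
LHS: y^2 = 2^2 mod 5 = 4
RHS: x^3 + 3 x + 2 = 3^3 + 3*3 + 2 mod 5 = 3
LHS != RHS

No, not on the curve


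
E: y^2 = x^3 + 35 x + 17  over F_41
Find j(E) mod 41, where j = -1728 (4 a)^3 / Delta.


Delta = -16(4 a^3 + 27 b^2) mod 41 = 4
-1728 * (4 a)^3 = -1728 * (4*35)^3 mod 41 = 1
j = 1 * 4^(-1) mod 41 = 31

j = 31 (mod 41)


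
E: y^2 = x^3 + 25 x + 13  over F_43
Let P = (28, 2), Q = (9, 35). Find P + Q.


P != Q, so use the chord formula.
s = (y2 - y1) / (x2 - x1) = (33) / (24) mod 43 = 39
x3 = s^2 - x1 - x2 mod 43 = 39^2 - 28 - 9 = 22
y3 = s (x1 - x3) - y1 mod 43 = 39 * (28 - 22) - 2 = 17

P + Q = (22, 17)


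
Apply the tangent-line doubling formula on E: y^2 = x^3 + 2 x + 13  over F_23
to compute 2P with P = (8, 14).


Doubling: s = (3 x1^2 + a) / (2 y1)
s = (3*8^2 + 2) / (2*14) mod 23 = 2
x3 = s^2 - 2 x1 mod 23 = 2^2 - 2*8 = 11
y3 = s (x1 - x3) - y1 mod 23 = 2 * (8 - 11) - 14 = 3

2P = (11, 3)


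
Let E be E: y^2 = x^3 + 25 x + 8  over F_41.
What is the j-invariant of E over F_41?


Delta = -16(4 a^3 + 27 b^2) mod 41 = 17
-1728 * (4 a)^3 = -1728 * (4*25)^3 mod 41 = 22
j = 22 * 17^(-1) mod 41 = 23

j = 23 (mod 41)


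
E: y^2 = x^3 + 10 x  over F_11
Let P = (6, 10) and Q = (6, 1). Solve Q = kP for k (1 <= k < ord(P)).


Enumerate multiples of P until we hit Q = (6, 1):
  1P = (6, 10)
  2P = (4, 4)
  3P = (10, 0)
  4P = (4, 7)
  5P = (6, 1)
Match found at i = 5.

k = 5


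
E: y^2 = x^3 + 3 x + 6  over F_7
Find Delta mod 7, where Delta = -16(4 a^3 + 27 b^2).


4 a^3 + 27 b^2 = 4*3^3 + 27*6^2 = 108 + 972 = 1080
Delta = -16 * (1080) = -17280
Delta mod 7 = 3

Delta = 3 (mod 7)


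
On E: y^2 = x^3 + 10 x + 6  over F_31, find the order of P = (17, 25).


Compute successive multiples of P until we hit O:
  1P = (17, 25)
  2P = (15, 20)
  3P = (13, 16)
  4P = (8, 3)
  5P = (7, 27)
  6P = (12, 5)
  7P = (18, 2)
  8P = (29, 3)
  ... (continuing to 27P)
  27P = O

ord(P) = 27


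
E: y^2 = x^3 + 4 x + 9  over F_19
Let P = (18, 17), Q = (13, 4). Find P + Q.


P != Q, so use the chord formula.
s = (y2 - y1) / (x2 - x1) = (6) / (14) mod 19 = 14
x3 = s^2 - x1 - x2 mod 19 = 14^2 - 18 - 13 = 13
y3 = s (x1 - x3) - y1 mod 19 = 14 * (18 - 13) - 17 = 15

P + Q = (13, 15)


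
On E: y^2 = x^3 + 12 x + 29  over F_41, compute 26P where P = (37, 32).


k = 26 = 11010_2 (binary, LSB first: 01011)
Double-and-add from P = (37, 32):
  bit 0 = 0: acc unchanged = O
  bit 1 = 1: acc = O + (10, 1) = (10, 1)
  bit 2 = 0: acc unchanged = (10, 1)
  bit 3 = 1: acc = (10, 1) + (31, 4) = (36, 7)
  bit 4 = 1: acc = (36, 7) + (24, 23) = (1, 1)

26P = (1, 1)


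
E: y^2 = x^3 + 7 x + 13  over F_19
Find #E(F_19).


For each x in F_19, count y with y^2 = x^3 + 7 x + 13 mod 19:
  x = 2: RHS = 16, y in [4, 15]  -> 2 point(s)
  x = 3: RHS = 4, y in [2, 17]  -> 2 point(s)
  x = 6: RHS = 5, y in [9, 10]  -> 2 point(s)
  x = 7: RHS = 6, y in [5, 14]  -> 2 point(s)
  x = 8: RHS = 11, y in [7, 12]  -> 2 point(s)
  x = 9: RHS = 7, y in [8, 11]  -> 2 point(s)
  x = 10: RHS = 0, y in [0]  -> 1 point(s)
  x = 12: RHS = 1, y in [1, 18]  -> 2 point(s)
  x = 14: RHS = 5, y in [9, 10]  -> 2 point(s)
  x = 15: RHS = 16, y in [4, 15]  -> 2 point(s)
  x = 18: RHS = 5, y in [9, 10]  -> 2 point(s)
Affine points: 21. Add the point at infinity: total = 22.

#E(F_19) = 22


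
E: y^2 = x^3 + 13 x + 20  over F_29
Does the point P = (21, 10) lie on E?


Check whether y^2 = x^3 + 13 x + 20 (mod 29) for (x, y) = (21, 10).
LHS: y^2 = 10^2 mod 29 = 13
RHS: x^3 + 13 x + 20 = 21^3 + 13*21 + 20 mod 29 = 13
LHS = RHS

Yes, on the curve


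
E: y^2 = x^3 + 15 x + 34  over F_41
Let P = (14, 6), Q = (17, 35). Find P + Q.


P != Q, so use the chord formula.
s = (y2 - y1) / (x2 - x1) = (29) / (3) mod 41 = 37
x3 = s^2 - x1 - x2 mod 41 = 37^2 - 14 - 17 = 26
y3 = s (x1 - x3) - y1 mod 41 = 37 * (14 - 26) - 6 = 1

P + Q = (26, 1)


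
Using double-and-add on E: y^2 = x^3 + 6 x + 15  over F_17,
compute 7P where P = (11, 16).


k = 7 = 111_2 (binary, LSB first: 111)
Double-and-add from P = (11, 16):
  bit 0 = 1: acc = O + (11, 16) = (11, 16)
  bit 1 = 1: acc = (11, 16) + (14, 2) = (10, 2)
  bit 2 = 1: acc = (10, 2) + (5, 0) = (11, 1)

7P = (11, 1)


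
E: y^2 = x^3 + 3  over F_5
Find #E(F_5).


For each x in F_5, count y with y^2 = x^3 + 0 x + 3 mod 5:
  x = 1: RHS = 4, y in [2, 3]  -> 2 point(s)
  x = 2: RHS = 1, y in [1, 4]  -> 2 point(s)
  x = 3: RHS = 0, y in [0]  -> 1 point(s)
Affine points: 5. Add the point at infinity: total = 6.

#E(F_5) = 6


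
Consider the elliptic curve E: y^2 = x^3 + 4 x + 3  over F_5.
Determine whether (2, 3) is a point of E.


Check whether y^2 = x^3 + 4 x + 3 (mod 5) for (x, y) = (2, 3).
LHS: y^2 = 3^2 mod 5 = 4
RHS: x^3 + 4 x + 3 = 2^3 + 4*2 + 3 mod 5 = 4
LHS = RHS

Yes, on the curve


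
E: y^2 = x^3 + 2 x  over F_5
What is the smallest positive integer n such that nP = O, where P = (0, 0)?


Compute successive multiples of P until we hit O:
  1P = (0, 0)
  2P = O

ord(P) = 2


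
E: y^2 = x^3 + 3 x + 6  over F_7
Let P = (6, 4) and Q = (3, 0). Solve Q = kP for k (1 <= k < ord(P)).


Enumerate multiples of P until we hit Q = (3, 0):
  1P = (6, 4)
  2P = (3, 0)
Match found at i = 2.

k = 2


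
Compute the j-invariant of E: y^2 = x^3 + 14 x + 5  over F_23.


Delta = -16(4 a^3 + 27 b^2) mod 23 = 22
-1728 * (4 a)^3 = -1728 * (4*14)^3 mod 23 = 13
j = 13 * 22^(-1) mod 23 = 10

j = 10 (mod 23)


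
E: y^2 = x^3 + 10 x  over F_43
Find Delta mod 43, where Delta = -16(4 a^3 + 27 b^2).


4 a^3 + 27 b^2 = 4*10^3 + 27*0^2 = 4000 + 0 = 4000
Delta = -16 * (4000) = -64000
Delta mod 43 = 27

Delta = 27 (mod 43)


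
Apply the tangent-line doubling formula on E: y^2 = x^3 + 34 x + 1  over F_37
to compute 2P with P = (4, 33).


Doubling: s = (3 x1^2 + a) / (2 y1)
s = (3*4^2 + 34) / (2*33) mod 37 = 36
x3 = s^2 - 2 x1 mod 37 = 36^2 - 2*4 = 30
y3 = s (x1 - x3) - y1 mod 37 = 36 * (4 - 30) - 33 = 30

2P = (30, 30)


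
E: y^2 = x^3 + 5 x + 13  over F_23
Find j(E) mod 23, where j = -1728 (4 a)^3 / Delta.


Delta = -16(4 a^3 + 27 b^2) mod 23 = 21
-1728 * (4 a)^3 = -1728 * (4*5)^3 mod 23 = 12
j = 12 * 21^(-1) mod 23 = 17

j = 17 (mod 23)


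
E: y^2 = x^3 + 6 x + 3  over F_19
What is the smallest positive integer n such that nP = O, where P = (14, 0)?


Compute successive multiples of P until we hit O:
  1P = (14, 0)
  2P = O

ord(P) = 2


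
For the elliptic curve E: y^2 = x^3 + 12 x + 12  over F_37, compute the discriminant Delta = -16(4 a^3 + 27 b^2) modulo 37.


4 a^3 + 27 b^2 = 4*12^3 + 27*12^2 = 6912 + 3888 = 10800
Delta = -16 * (10800) = -172800
Delta mod 37 = 27

Delta = 27 (mod 37)


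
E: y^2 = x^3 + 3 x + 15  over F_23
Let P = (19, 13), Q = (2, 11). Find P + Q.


P != Q, so use the chord formula.
s = (y2 - y1) / (x2 - x1) = (21) / (6) mod 23 = 15
x3 = s^2 - x1 - x2 mod 23 = 15^2 - 19 - 2 = 20
y3 = s (x1 - x3) - y1 mod 23 = 15 * (19 - 20) - 13 = 18

P + Q = (20, 18)


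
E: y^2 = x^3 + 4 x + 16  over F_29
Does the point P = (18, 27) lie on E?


Check whether y^2 = x^3 + 4 x + 16 (mod 29) for (x, y) = (18, 27).
LHS: y^2 = 27^2 mod 29 = 4
RHS: x^3 + 4 x + 16 = 18^3 + 4*18 + 16 mod 29 = 4
LHS = RHS

Yes, on the curve


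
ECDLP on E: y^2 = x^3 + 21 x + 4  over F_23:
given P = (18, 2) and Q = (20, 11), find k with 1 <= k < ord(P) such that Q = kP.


Enumerate multiples of P until we hit Q = (20, 11):
  1P = (18, 2)
  2P = (11, 5)
  3P = (20, 12)
  4P = (10, 15)
  5P = (21, 0)
  6P = (10, 8)
  7P = (20, 11)
Match found at i = 7.

k = 7


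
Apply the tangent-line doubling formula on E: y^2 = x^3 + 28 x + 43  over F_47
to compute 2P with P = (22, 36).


Doubling: s = (3 x1^2 + a) / (2 y1)
s = (3*22^2 + 28) / (2*36) mod 47 = 31
x3 = s^2 - 2 x1 mod 47 = 31^2 - 2*22 = 24
y3 = s (x1 - x3) - y1 mod 47 = 31 * (22 - 24) - 36 = 43

2P = (24, 43)


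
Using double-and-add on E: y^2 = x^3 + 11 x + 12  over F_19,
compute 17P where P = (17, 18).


k = 17 = 10001_2 (binary, LSB first: 10001)
Double-and-add from P = (17, 18):
  bit 0 = 1: acc = O + (17, 18) = (17, 18)
  bit 1 = 0: acc unchanged = (17, 18)
  bit 2 = 0: acc unchanged = (17, 18)
  bit 3 = 0: acc unchanged = (17, 18)
  bit 4 = 1: acc = (17, 18) + (6, 3) = (1, 9)

17P = (1, 9)


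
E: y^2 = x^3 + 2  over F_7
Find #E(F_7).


For each x in F_7, count y with y^2 = x^3 + 0 x + 2 mod 7:
  x = 0: RHS = 2, y in [3, 4]  -> 2 point(s)
  x = 3: RHS = 1, y in [1, 6]  -> 2 point(s)
  x = 5: RHS = 1, y in [1, 6]  -> 2 point(s)
  x = 6: RHS = 1, y in [1, 6]  -> 2 point(s)
Affine points: 8. Add the point at infinity: total = 9.

#E(F_7) = 9


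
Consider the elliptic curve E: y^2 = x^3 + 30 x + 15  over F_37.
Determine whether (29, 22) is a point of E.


Check whether y^2 = x^3 + 30 x + 15 (mod 37) for (x, y) = (29, 22).
LHS: y^2 = 22^2 mod 37 = 3
RHS: x^3 + 30 x + 15 = 29^3 + 30*29 + 15 mod 37 = 3
LHS = RHS

Yes, on the curve


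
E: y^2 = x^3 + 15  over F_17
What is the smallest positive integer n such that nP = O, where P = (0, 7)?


Compute successive multiples of P until we hit O:
  1P = (0, 7)
  2P = (0, 10)
  3P = O

ord(P) = 3


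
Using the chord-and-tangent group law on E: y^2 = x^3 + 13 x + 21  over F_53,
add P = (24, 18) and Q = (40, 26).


P != Q, so use the chord formula.
s = (y2 - y1) / (x2 - x1) = (8) / (16) mod 53 = 27
x3 = s^2 - x1 - x2 mod 53 = 27^2 - 24 - 40 = 29
y3 = s (x1 - x3) - y1 mod 53 = 27 * (24 - 29) - 18 = 6

P + Q = (29, 6)


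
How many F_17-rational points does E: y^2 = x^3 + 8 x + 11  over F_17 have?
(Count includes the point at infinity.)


For each x in F_17, count y with y^2 = x^3 + 8 x + 11 mod 17:
  x = 2: RHS = 1, y in [1, 16]  -> 2 point(s)
  x = 7: RHS = 2, y in [6, 11]  -> 2 point(s)
  x = 8: RHS = 9, y in [3, 14]  -> 2 point(s)
  x = 9: RHS = 13, y in [8, 9]  -> 2 point(s)
  x = 11: RHS = 2, y in [6, 11]  -> 2 point(s)
  x = 12: RHS = 16, y in [4, 13]  -> 2 point(s)
  x = 13: RHS = 0, y in [0]  -> 1 point(s)
  x = 15: RHS = 4, y in [2, 15]  -> 2 point(s)
  x = 16: RHS = 2, y in [6, 11]  -> 2 point(s)
Affine points: 17. Add the point at infinity: total = 18.

#E(F_17) = 18


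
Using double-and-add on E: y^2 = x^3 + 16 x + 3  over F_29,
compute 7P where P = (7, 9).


k = 7 = 111_2 (binary, LSB first: 111)
Double-and-add from P = (7, 9):
  bit 0 = 1: acc = O + (7, 9) = (7, 9)
  bit 1 = 1: acc = (7, 9) + (16, 11) = (15, 15)
  bit 2 = 1: acc = (15, 15) + (13, 1) = (21, 1)

7P = (21, 1)


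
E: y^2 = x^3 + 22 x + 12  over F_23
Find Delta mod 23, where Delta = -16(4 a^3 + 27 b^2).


4 a^3 + 27 b^2 = 4*22^3 + 27*12^2 = 42592 + 3888 = 46480
Delta = -16 * (46480) = -743680
Delta mod 23 = 2

Delta = 2 (mod 23)


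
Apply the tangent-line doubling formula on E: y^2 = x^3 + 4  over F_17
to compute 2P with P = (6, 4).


Doubling: s = (3 x1^2 + a) / (2 y1)
s = (3*6^2 + 0) / (2*4) mod 17 = 5
x3 = s^2 - 2 x1 mod 17 = 5^2 - 2*6 = 13
y3 = s (x1 - x3) - y1 mod 17 = 5 * (6 - 13) - 4 = 12

2P = (13, 12)


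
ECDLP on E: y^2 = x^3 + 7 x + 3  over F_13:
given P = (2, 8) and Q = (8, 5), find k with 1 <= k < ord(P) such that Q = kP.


Enumerate multiples of P until we hit Q = (8, 5):
  1P = (2, 8)
  2P = (0, 9)
  3P = (8, 8)
  4P = (3, 5)
  5P = (4, 11)
  6P = (6, 12)
  7P = (6, 1)
  8P = (4, 2)
  9P = (3, 8)
  10P = (8, 5)
Match found at i = 10.

k = 10


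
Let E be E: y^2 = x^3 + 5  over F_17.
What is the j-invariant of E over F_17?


Delta = -16(4 a^3 + 27 b^2) mod 17 = 12
-1728 * (4 a)^3 = -1728 * (4*0)^3 mod 17 = 0
j = 0 * 12^(-1) mod 17 = 0

j = 0 (mod 17)


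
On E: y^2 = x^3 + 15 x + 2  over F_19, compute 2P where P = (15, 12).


Doubling: s = (3 x1^2 + a) / (2 y1)
s = (3*15^2 + 15) / (2*12) mod 19 = 5
x3 = s^2 - 2 x1 mod 19 = 5^2 - 2*15 = 14
y3 = s (x1 - x3) - y1 mod 19 = 5 * (15 - 14) - 12 = 12

2P = (14, 12)


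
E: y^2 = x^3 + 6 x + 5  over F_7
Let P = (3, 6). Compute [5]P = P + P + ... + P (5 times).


k = 5 = 101_2 (binary, LSB first: 101)
Double-and-add from P = (3, 6):
  bit 0 = 1: acc = O + (3, 6) = (3, 6)
  bit 1 = 0: acc unchanged = (3, 6)
  bit 2 = 1: acc = (3, 6) + (4, 3) = (2, 5)

5P = (2, 5)


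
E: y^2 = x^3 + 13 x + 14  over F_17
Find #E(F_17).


For each x in F_17, count y with y^2 = x^3 + 13 x + 14 mod 17:
  x = 5: RHS = 0, y in [0]  -> 1 point(s)
  x = 6: RHS = 2, y in [6, 11]  -> 2 point(s)
  x = 8: RHS = 1, y in [1, 16]  -> 2 point(s)
  x = 11: RHS = 9, y in [3, 14]  -> 2 point(s)
  x = 13: RHS = 0, y in [0]  -> 1 point(s)
  x = 14: RHS = 16, y in [4, 13]  -> 2 point(s)
  x = 16: RHS = 0, y in [0]  -> 1 point(s)
Affine points: 11. Add the point at infinity: total = 12.

#E(F_17) = 12


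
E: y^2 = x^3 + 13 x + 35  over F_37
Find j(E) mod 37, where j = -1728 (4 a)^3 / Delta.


Delta = -16(4 a^3 + 27 b^2) mod 37 = 3
-1728 * (4 a)^3 = -1728 * (4*13)^3 mod 37 = 14
j = 14 * 3^(-1) mod 37 = 17

j = 17 (mod 37)


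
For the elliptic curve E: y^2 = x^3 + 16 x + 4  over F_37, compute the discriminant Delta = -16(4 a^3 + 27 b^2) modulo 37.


4 a^3 + 27 b^2 = 4*16^3 + 27*4^2 = 16384 + 432 = 16816
Delta = -16 * (16816) = -269056
Delta mod 37 = 8

Delta = 8 (mod 37)


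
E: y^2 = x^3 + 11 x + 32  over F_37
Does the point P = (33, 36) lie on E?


Check whether y^2 = x^3 + 11 x + 32 (mod 37) for (x, y) = (33, 36).
LHS: y^2 = 36^2 mod 37 = 1
RHS: x^3 + 11 x + 32 = 33^3 + 11*33 + 32 mod 37 = 35
LHS != RHS

No, not on the curve


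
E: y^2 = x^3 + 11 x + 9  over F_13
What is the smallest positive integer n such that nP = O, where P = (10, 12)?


Compute successive multiples of P until we hit O:
  1P = (10, 12)
  2P = (3, 11)
  3P = (4, 0)
  4P = (3, 2)
  5P = (10, 1)
  6P = O

ord(P) = 6


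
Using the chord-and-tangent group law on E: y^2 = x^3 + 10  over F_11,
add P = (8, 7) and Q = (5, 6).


P != Q, so use the chord formula.
s = (y2 - y1) / (x2 - x1) = (10) / (8) mod 11 = 4
x3 = s^2 - x1 - x2 mod 11 = 4^2 - 8 - 5 = 3
y3 = s (x1 - x3) - y1 mod 11 = 4 * (8 - 3) - 7 = 2

P + Q = (3, 2)


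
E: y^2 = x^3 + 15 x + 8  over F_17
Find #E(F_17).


For each x in F_17, count y with y^2 = x^3 + 15 x + 8 mod 17:
  x = 0: RHS = 8, y in [5, 12]  -> 2 point(s)
  x = 4: RHS = 13, y in [8, 9]  -> 2 point(s)
  x = 5: RHS = 4, y in [2, 15]  -> 2 point(s)
  x = 6: RHS = 8, y in [5, 12]  -> 2 point(s)
  x = 10: RHS = 2, y in [6, 11]  -> 2 point(s)
  x = 11: RHS = 8, y in [5, 12]  -> 2 point(s)
  x = 14: RHS = 4, y in [2, 15]  -> 2 point(s)
  x = 15: RHS = 4, y in [2, 15]  -> 2 point(s)
  x = 16: RHS = 9, y in [3, 14]  -> 2 point(s)
Affine points: 18. Add the point at infinity: total = 19.

#E(F_17) = 19


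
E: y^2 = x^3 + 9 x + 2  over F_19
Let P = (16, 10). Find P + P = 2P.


Doubling: s = (3 x1^2 + a) / (2 y1)
s = (3*16^2 + 9) / (2*10) mod 19 = 17
x3 = s^2 - 2 x1 mod 19 = 17^2 - 2*16 = 10
y3 = s (x1 - x3) - y1 mod 19 = 17 * (16 - 10) - 10 = 16

2P = (10, 16)


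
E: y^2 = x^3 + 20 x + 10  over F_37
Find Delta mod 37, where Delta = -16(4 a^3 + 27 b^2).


4 a^3 + 27 b^2 = 4*20^3 + 27*10^2 = 32000 + 2700 = 34700
Delta = -16 * (34700) = -555200
Delta mod 37 = 22

Delta = 22 (mod 37)


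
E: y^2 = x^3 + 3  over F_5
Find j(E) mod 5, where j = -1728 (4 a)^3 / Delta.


Delta = -16(4 a^3 + 27 b^2) mod 5 = 2
-1728 * (4 a)^3 = -1728 * (4*0)^3 mod 5 = 0
j = 0 * 2^(-1) mod 5 = 0

j = 0 (mod 5)


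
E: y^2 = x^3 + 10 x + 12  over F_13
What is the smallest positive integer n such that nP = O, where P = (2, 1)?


Compute successive multiples of P until we hit O:
  1P = (2, 1)
  2P = (0, 8)
  3P = (7, 10)
  4P = (1, 6)
  5P = (9, 8)
  6P = (3, 11)
  7P = (4, 5)
  8P = (11, 7)
  ... (continuing to 19P)
  19P = O

ord(P) = 19


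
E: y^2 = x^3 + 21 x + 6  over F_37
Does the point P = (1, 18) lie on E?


Check whether y^2 = x^3 + 21 x + 6 (mod 37) for (x, y) = (1, 18).
LHS: y^2 = 18^2 mod 37 = 28
RHS: x^3 + 21 x + 6 = 1^3 + 21*1 + 6 mod 37 = 28
LHS = RHS

Yes, on the curve


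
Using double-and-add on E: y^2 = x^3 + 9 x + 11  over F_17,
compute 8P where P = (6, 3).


k = 8 = 1000_2 (binary, LSB first: 0001)
Double-and-add from P = (6, 3):
  bit 0 = 0: acc unchanged = O
  bit 1 = 0: acc unchanged = O
  bit 2 = 0: acc unchanged = O
  bit 3 = 1: acc = O + (4, 3) = (4, 3)

8P = (4, 3)


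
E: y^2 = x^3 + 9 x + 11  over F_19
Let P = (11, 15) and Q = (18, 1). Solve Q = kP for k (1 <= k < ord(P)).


Enumerate multiples of P until we hit Q = (18, 1):
  1P = (11, 15)
  2P = (17, 17)
  3P = (8, 5)
  4P = (9, 17)
  5P = (0, 12)
  6P = (12, 2)
  7P = (13, 11)
  8P = (18, 18)
  9P = (15, 5)
  10P = (4, 15)
  11P = (4, 4)
  12P = (15, 14)
  13P = (18, 1)
Match found at i = 13.

k = 13


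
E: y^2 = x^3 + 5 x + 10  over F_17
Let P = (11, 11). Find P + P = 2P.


Doubling: s = (3 x1^2 + a) / (2 y1)
s = (3*11^2 + 5) / (2*11) mod 17 = 9
x3 = s^2 - 2 x1 mod 17 = 9^2 - 2*11 = 8
y3 = s (x1 - x3) - y1 mod 17 = 9 * (11 - 8) - 11 = 16

2P = (8, 16)


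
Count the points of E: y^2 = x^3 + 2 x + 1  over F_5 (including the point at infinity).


For each x in F_5, count y with y^2 = x^3 + 2 x + 1 mod 5:
  x = 0: RHS = 1, y in [1, 4]  -> 2 point(s)
  x = 1: RHS = 4, y in [2, 3]  -> 2 point(s)
  x = 3: RHS = 4, y in [2, 3]  -> 2 point(s)
Affine points: 6. Add the point at infinity: total = 7.

#E(F_5) = 7


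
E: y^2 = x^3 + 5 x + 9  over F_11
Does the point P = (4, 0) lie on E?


Check whether y^2 = x^3 + 5 x + 9 (mod 11) for (x, y) = (4, 0).
LHS: y^2 = 0^2 mod 11 = 0
RHS: x^3 + 5 x + 9 = 4^3 + 5*4 + 9 mod 11 = 5
LHS != RHS

No, not on the curve


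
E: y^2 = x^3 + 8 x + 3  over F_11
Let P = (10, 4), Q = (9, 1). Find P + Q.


P != Q, so use the chord formula.
s = (y2 - y1) / (x2 - x1) = (8) / (10) mod 11 = 3
x3 = s^2 - x1 - x2 mod 11 = 3^2 - 10 - 9 = 1
y3 = s (x1 - x3) - y1 mod 11 = 3 * (10 - 1) - 4 = 1

P + Q = (1, 1)


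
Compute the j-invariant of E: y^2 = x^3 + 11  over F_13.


Delta = -16(4 a^3 + 27 b^2) mod 13 = 1
-1728 * (4 a)^3 = -1728 * (4*0)^3 mod 13 = 0
j = 0 * 1^(-1) mod 13 = 0

j = 0 (mod 13)


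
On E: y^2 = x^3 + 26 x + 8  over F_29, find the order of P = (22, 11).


Compute successive multiples of P until we hit O:
  1P = (22, 11)
  2P = (1, 21)
  3P = (13, 22)
  4P = (27, 8)
  5P = (14, 19)
  6P = (23, 19)
  7P = (19, 13)
  8P = (11, 1)
  ... (continuing to 21P)
  21P = O

ord(P) = 21


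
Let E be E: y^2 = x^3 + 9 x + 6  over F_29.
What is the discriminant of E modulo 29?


4 a^3 + 27 b^2 = 4*9^3 + 27*6^2 = 2916 + 972 = 3888
Delta = -16 * (3888) = -62208
Delta mod 29 = 26

Delta = 26 (mod 29)


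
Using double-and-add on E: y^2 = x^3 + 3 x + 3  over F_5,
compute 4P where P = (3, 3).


k = 4 = 100_2 (binary, LSB first: 001)
Double-and-add from P = (3, 3):
  bit 0 = 0: acc unchanged = O
  bit 1 = 0: acc unchanged = O
  bit 2 = 1: acc = O + (3, 2) = (3, 2)

4P = (3, 2)


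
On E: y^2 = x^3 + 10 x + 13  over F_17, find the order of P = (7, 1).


Compute successive multiples of P until we hit O:
  1P = (7, 1)
  2P = (7, 16)
  3P = O

ord(P) = 3


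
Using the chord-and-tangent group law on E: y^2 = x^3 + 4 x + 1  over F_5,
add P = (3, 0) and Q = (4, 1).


P != Q, so use the chord formula.
s = (y2 - y1) / (x2 - x1) = (1) / (1) mod 5 = 1
x3 = s^2 - x1 - x2 mod 5 = 1^2 - 3 - 4 = 4
y3 = s (x1 - x3) - y1 mod 5 = 1 * (3 - 4) - 0 = 4

P + Q = (4, 4)


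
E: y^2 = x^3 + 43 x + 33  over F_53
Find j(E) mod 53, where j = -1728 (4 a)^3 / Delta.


Delta = -16(4 a^3 + 27 b^2) mod 53 = 9
-1728 * (4 a)^3 = -1728 * (4*43)^3 mod 53 = 27
j = 27 * 9^(-1) mod 53 = 3

j = 3 (mod 53)


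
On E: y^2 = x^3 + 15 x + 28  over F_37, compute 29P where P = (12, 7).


k = 29 = 11101_2 (binary, LSB first: 10111)
Double-and-add from P = (12, 7):
  bit 0 = 1: acc = O + (12, 7) = (12, 7)
  bit 1 = 0: acc unchanged = (12, 7)
  bit 2 = 1: acc = (12, 7) + (17, 33) = (1, 28)
  bit 3 = 1: acc = (1, 28) + (29, 32) = (4, 35)
  bit 4 = 1: acc = (4, 35) + (9, 35) = (24, 2)

29P = (24, 2)


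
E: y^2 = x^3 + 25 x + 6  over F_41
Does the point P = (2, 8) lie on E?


Check whether y^2 = x^3 + 25 x + 6 (mod 41) for (x, y) = (2, 8).
LHS: y^2 = 8^2 mod 41 = 23
RHS: x^3 + 25 x + 6 = 2^3 + 25*2 + 6 mod 41 = 23
LHS = RHS

Yes, on the curve


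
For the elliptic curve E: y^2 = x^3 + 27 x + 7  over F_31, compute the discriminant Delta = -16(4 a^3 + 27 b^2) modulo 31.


4 a^3 + 27 b^2 = 4*27^3 + 27*7^2 = 78732 + 1323 = 80055
Delta = -16 * (80055) = -1280880
Delta mod 31 = 9

Delta = 9 (mod 31)


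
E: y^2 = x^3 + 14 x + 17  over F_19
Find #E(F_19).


For each x in F_19, count y with y^2 = x^3 + 14 x + 17 mod 19:
  x = 0: RHS = 17, y in [6, 13]  -> 2 point(s)
  x = 4: RHS = 4, y in [2, 17]  -> 2 point(s)
  x = 9: RHS = 17, y in [6, 13]  -> 2 point(s)
  x = 10: RHS = 17, y in [6, 13]  -> 2 point(s)
  x = 11: RHS = 1, y in [1, 18]  -> 2 point(s)
  x = 15: RHS = 11, y in [7, 12]  -> 2 point(s)
  x = 16: RHS = 5, y in [9, 10]  -> 2 point(s)
  x = 17: RHS = 0, y in [0]  -> 1 point(s)
Affine points: 15. Add the point at infinity: total = 16.

#E(F_19) = 16


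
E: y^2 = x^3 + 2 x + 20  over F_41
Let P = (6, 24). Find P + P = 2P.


Doubling: s = (3 x1^2 + a) / (2 y1)
s = (3*6^2 + 2) / (2*24) mod 41 = 4
x3 = s^2 - 2 x1 mod 41 = 4^2 - 2*6 = 4
y3 = s (x1 - x3) - y1 mod 41 = 4 * (6 - 4) - 24 = 25

2P = (4, 25)


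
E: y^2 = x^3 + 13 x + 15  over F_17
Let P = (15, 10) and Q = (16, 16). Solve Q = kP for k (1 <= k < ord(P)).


Enumerate multiples of P until we hit Q = (16, 16):
  1P = (15, 10)
  2P = (13, 1)
  3P = (5, 1)
  4P = (16, 1)
  5P = (16, 16)
Match found at i = 5.

k = 5


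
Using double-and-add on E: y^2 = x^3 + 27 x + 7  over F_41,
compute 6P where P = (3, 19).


k = 6 = 110_2 (binary, LSB first: 011)
Double-and-add from P = (3, 19):
  bit 0 = 0: acc unchanged = O
  bit 1 = 1: acc = O + (31, 34) = (31, 34)
  bit 2 = 1: acc = (31, 34) + (29, 13) = (40, 15)

6P = (40, 15)


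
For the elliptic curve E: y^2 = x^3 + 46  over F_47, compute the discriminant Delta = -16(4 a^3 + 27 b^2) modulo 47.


4 a^3 + 27 b^2 = 4*0^3 + 27*46^2 = 0 + 57132 = 57132
Delta = -16 * (57132) = -914112
Delta mod 47 = 38

Delta = 38 (mod 47)


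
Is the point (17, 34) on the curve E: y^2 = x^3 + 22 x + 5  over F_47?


Check whether y^2 = x^3 + 22 x + 5 (mod 47) for (x, y) = (17, 34).
LHS: y^2 = 34^2 mod 47 = 28
RHS: x^3 + 22 x + 5 = 17^3 + 22*17 + 5 mod 47 = 28
LHS = RHS

Yes, on the curve


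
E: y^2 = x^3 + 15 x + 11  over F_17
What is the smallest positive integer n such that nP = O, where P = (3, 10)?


Compute successive multiples of P until we hit O:
  1P = (3, 10)
  2P = (3, 7)
  3P = O

ord(P) = 3


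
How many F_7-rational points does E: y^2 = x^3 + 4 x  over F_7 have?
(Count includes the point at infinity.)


For each x in F_7, count y with y^2 = x^3 + 4 x + 0 mod 7:
  x = 0: RHS = 0, y in [0]  -> 1 point(s)
  x = 2: RHS = 2, y in [3, 4]  -> 2 point(s)
  x = 3: RHS = 4, y in [2, 5]  -> 2 point(s)
  x = 6: RHS = 2, y in [3, 4]  -> 2 point(s)
Affine points: 7. Add the point at infinity: total = 8.

#E(F_7) = 8


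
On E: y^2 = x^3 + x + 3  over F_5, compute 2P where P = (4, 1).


Doubling: s = (3 x1^2 + a) / (2 y1)
s = (3*4^2 + 1) / (2*1) mod 5 = 2
x3 = s^2 - 2 x1 mod 5 = 2^2 - 2*4 = 1
y3 = s (x1 - x3) - y1 mod 5 = 2 * (4 - 1) - 1 = 0

2P = (1, 0)


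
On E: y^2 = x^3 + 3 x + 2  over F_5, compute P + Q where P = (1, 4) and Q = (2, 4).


P != Q, so use the chord formula.
s = (y2 - y1) / (x2 - x1) = (0) / (1) mod 5 = 0
x3 = s^2 - x1 - x2 mod 5 = 0^2 - 1 - 2 = 2
y3 = s (x1 - x3) - y1 mod 5 = 0 * (1 - 2) - 4 = 1

P + Q = (2, 1)


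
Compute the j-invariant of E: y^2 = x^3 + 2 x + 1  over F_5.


Delta = -16(4 a^3 + 27 b^2) mod 5 = 1
-1728 * (4 a)^3 = -1728 * (4*2)^3 mod 5 = 4
j = 4 * 1^(-1) mod 5 = 4

j = 4 (mod 5)


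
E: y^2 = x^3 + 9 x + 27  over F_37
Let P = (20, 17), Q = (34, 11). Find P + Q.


P != Q, so use the chord formula.
s = (y2 - y1) / (x2 - x1) = (31) / (14) mod 37 = 26
x3 = s^2 - x1 - x2 mod 37 = 26^2 - 20 - 34 = 30
y3 = s (x1 - x3) - y1 mod 37 = 26 * (20 - 30) - 17 = 19

P + Q = (30, 19)


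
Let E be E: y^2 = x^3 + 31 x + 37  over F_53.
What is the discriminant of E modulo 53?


4 a^3 + 27 b^2 = 4*31^3 + 27*37^2 = 119164 + 36963 = 156127
Delta = -16 * (156127) = -2498032
Delta mod 53 = 17

Delta = 17 (mod 53)


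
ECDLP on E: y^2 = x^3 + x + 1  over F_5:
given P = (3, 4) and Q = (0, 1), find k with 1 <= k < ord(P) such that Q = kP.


Enumerate multiples of P until we hit Q = (0, 1):
  1P = (3, 4)
  2P = (0, 4)
  3P = (2, 1)
  4P = (4, 3)
  5P = (4, 2)
  6P = (2, 4)
  7P = (0, 1)
Match found at i = 7.

k = 7


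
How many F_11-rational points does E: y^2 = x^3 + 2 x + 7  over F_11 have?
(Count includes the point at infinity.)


For each x in F_11, count y with y^2 = x^3 + 2 x + 7 mod 11:
  x = 6: RHS = 4, y in [2, 9]  -> 2 point(s)
  x = 7: RHS = 1, y in [1, 10]  -> 2 point(s)
  x = 10: RHS = 4, y in [2, 9]  -> 2 point(s)
Affine points: 6. Add the point at infinity: total = 7.

#E(F_11) = 7


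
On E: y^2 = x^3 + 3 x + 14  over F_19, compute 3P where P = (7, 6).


k = 3 = 11_2 (binary, LSB first: 11)
Double-and-add from P = (7, 6):
  bit 0 = 1: acc = O + (7, 6) = (7, 6)
  bit 1 = 1: acc = (7, 6) + (14, 11) = (2, 3)

3P = (2, 3)


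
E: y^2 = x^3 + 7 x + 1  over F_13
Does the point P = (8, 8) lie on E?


Check whether y^2 = x^3 + 7 x + 1 (mod 13) for (x, y) = (8, 8).
LHS: y^2 = 8^2 mod 13 = 12
RHS: x^3 + 7 x + 1 = 8^3 + 7*8 + 1 mod 13 = 10
LHS != RHS

No, not on the curve


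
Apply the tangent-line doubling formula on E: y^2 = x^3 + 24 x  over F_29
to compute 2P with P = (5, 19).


Doubling: s = (3 x1^2 + a) / (2 y1)
s = (3*5^2 + 24) / (2*19) mod 29 = 11
x3 = s^2 - 2 x1 mod 29 = 11^2 - 2*5 = 24
y3 = s (x1 - x3) - y1 mod 29 = 11 * (5 - 24) - 19 = 4

2P = (24, 4)


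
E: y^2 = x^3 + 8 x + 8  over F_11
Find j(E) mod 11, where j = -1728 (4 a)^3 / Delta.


Delta = -16(4 a^3 + 27 b^2) mod 11 = 7
-1728 * (4 a)^3 = -1728 * (4*8)^3 mod 11 = 1
j = 1 * 7^(-1) mod 11 = 8

j = 8 (mod 11)


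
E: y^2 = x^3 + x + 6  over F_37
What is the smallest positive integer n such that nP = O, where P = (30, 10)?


Compute successive multiples of P until we hit O:
  1P = (30, 10)
  2P = (14, 27)
  3P = (20, 21)
  4P = (13, 12)
  5P = (4, 0)
  6P = (13, 25)
  7P = (20, 16)
  8P = (14, 10)
  ... (continuing to 10P)
  10P = O

ord(P) = 10


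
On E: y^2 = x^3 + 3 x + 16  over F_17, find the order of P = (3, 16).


Compute successive multiples of P until we hit O:
  1P = (3, 16)
  2P = (15, 11)
  3P = (0, 4)
  4P = (13, 12)
  5P = (10, 14)
  6P = (2, 8)
  7P = (8, 12)
  8P = (8, 5)
  ... (continuing to 15P)
  15P = O

ord(P) = 15


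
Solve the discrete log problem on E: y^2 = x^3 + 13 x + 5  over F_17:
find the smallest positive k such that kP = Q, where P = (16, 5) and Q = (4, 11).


Enumerate multiples of P until we hit Q = (4, 11):
  1P = (16, 5)
  2P = (10, 8)
  3P = (4, 6)
  4P = (12, 6)
  5P = (5, 5)
  6P = (13, 12)
  7P = (1, 11)
  8P = (9, 16)
  9P = (8, 14)
  10P = (11, 0)
  11P = (8, 3)
  12P = (9, 1)
  13P = (1, 6)
  14P = (13, 5)
  15P = (5, 12)
  16P = (12, 11)
  17P = (4, 11)
Match found at i = 17.

k = 17


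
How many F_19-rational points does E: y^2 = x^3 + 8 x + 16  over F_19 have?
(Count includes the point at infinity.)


For each x in F_19, count y with y^2 = x^3 + 8 x + 16 mod 19:
  x = 0: RHS = 16, y in [4, 15]  -> 2 point(s)
  x = 1: RHS = 6, y in [5, 14]  -> 2 point(s)
  x = 4: RHS = 17, y in [6, 13]  -> 2 point(s)
  x = 7: RHS = 16, y in [4, 15]  -> 2 point(s)
  x = 9: RHS = 0, y in [0]  -> 1 point(s)
  x = 12: RHS = 16, y in [4, 15]  -> 2 point(s)
  x = 17: RHS = 11, y in [7, 12]  -> 2 point(s)
  x = 18: RHS = 7, y in [8, 11]  -> 2 point(s)
Affine points: 15. Add the point at infinity: total = 16.

#E(F_19) = 16


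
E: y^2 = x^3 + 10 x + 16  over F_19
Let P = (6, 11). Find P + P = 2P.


Doubling: s = (3 x1^2 + a) / (2 y1)
s = (3*6^2 + 10) / (2*11) mod 19 = 14
x3 = s^2 - 2 x1 mod 19 = 14^2 - 2*6 = 13
y3 = s (x1 - x3) - y1 mod 19 = 14 * (6 - 13) - 11 = 5

2P = (13, 5)


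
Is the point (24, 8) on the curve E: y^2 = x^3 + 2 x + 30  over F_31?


Check whether y^2 = x^3 + 2 x + 30 (mod 31) for (x, y) = (24, 8).
LHS: y^2 = 8^2 mod 31 = 2
RHS: x^3 + 2 x + 30 = 24^3 + 2*24 + 30 mod 31 = 14
LHS != RHS

No, not on the curve


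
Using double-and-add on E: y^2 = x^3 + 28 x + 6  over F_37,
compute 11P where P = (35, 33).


k = 11 = 1011_2 (binary, LSB first: 1101)
Double-and-add from P = (35, 33):
  bit 0 = 1: acc = O + (35, 33) = (35, 33)
  bit 1 = 1: acc = (35, 33) + (29, 11) = (7, 8)
  bit 2 = 0: acc unchanged = (7, 8)
  bit 3 = 1: acc = (7, 8) + (16, 31) = (5, 30)

11P = (5, 30)


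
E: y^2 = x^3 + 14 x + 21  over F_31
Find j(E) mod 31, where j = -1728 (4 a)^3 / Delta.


Delta = -16(4 a^3 + 27 b^2) mod 31 = 13
-1728 * (4 a)^3 = -1728 * (4*14)^3 mod 31 = 8
j = 8 * 13^(-1) mod 31 = 3

j = 3 (mod 31)


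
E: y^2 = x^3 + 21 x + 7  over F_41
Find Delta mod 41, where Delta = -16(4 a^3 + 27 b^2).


4 a^3 + 27 b^2 = 4*21^3 + 27*7^2 = 37044 + 1323 = 38367
Delta = -16 * (38367) = -613872
Delta mod 41 = 21

Delta = 21 (mod 41)


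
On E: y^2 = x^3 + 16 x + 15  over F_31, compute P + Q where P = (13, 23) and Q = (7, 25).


P != Q, so use the chord formula.
s = (y2 - y1) / (x2 - x1) = (2) / (25) mod 31 = 10
x3 = s^2 - x1 - x2 mod 31 = 10^2 - 13 - 7 = 18
y3 = s (x1 - x3) - y1 mod 31 = 10 * (13 - 18) - 23 = 20

P + Q = (18, 20)


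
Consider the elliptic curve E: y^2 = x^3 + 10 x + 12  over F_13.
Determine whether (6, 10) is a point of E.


Check whether y^2 = x^3 + 10 x + 12 (mod 13) for (x, y) = (6, 10).
LHS: y^2 = 10^2 mod 13 = 9
RHS: x^3 + 10 x + 12 = 6^3 + 10*6 + 12 mod 13 = 2
LHS != RHS

No, not on the curve


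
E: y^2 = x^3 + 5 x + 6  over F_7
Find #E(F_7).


For each x in F_7, count y with y^2 = x^3 + 5 x + 6 mod 7:
  x = 5: RHS = 2, y in [3, 4]  -> 2 point(s)
  x = 6: RHS = 0, y in [0]  -> 1 point(s)
Affine points: 3. Add the point at infinity: total = 4.

#E(F_7) = 4


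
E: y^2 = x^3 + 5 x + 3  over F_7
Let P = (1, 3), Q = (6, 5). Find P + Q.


P != Q, so use the chord formula.
s = (y2 - y1) / (x2 - x1) = (2) / (5) mod 7 = 6
x3 = s^2 - x1 - x2 mod 7 = 6^2 - 1 - 6 = 1
y3 = s (x1 - x3) - y1 mod 7 = 6 * (1 - 1) - 3 = 4

P + Q = (1, 4)


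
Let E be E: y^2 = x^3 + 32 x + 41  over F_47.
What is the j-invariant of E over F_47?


Delta = -16(4 a^3 + 27 b^2) mod 47 = 40
-1728 * (4 a)^3 = -1728 * (4*32)^3 mod 47 = 38
j = 38 * 40^(-1) mod 47 = 8

j = 8 (mod 47)


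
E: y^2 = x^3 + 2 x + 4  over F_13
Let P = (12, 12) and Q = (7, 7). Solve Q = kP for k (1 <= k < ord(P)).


Enumerate multiples of P until we hit Q = (7, 7):
  1P = (12, 12)
  2P = (5, 3)
  3P = (8, 8)
  4P = (7, 6)
  5P = (10, 6)
  6P = (0, 11)
  7P = (2, 4)
  8P = (9, 6)
  9P = (9, 7)
  10P = (2, 9)
  11P = (0, 2)
  12P = (10, 7)
  13P = (7, 7)
Match found at i = 13.

k = 13


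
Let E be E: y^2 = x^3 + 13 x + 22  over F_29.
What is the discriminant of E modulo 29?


4 a^3 + 27 b^2 = 4*13^3 + 27*22^2 = 8788 + 13068 = 21856
Delta = -16 * (21856) = -349696
Delta mod 29 = 15

Delta = 15 (mod 29)


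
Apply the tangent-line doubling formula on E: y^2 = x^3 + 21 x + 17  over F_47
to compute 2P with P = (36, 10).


Doubling: s = (3 x1^2 + a) / (2 y1)
s = (3*36^2 + 21) / (2*10) mod 47 = 38
x3 = s^2 - 2 x1 mod 47 = 38^2 - 2*36 = 9
y3 = s (x1 - x3) - y1 mod 47 = 38 * (36 - 9) - 10 = 29

2P = (9, 29)


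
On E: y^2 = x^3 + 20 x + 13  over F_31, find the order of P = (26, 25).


Compute successive multiples of P until we hit O:
  1P = (26, 25)
  2P = (4, 23)
  3P = (11, 13)
  4P = (12, 11)
  5P = (25, 7)
  6P = (25, 24)
  7P = (12, 20)
  8P = (11, 18)
  ... (continuing to 11P)
  11P = O

ord(P) = 11


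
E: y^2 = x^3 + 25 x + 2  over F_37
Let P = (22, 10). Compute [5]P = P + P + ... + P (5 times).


k = 5 = 101_2 (binary, LSB first: 101)
Double-and-add from P = (22, 10):
  bit 0 = 1: acc = O + (22, 10) = (22, 10)
  bit 1 = 0: acc unchanged = (22, 10)
  bit 2 = 1: acc = (22, 10) + (17, 7) = (25, 3)

5P = (25, 3)


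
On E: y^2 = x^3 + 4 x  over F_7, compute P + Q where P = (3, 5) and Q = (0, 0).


P != Q, so use the chord formula.
s = (y2 - y1) / (x2 - x1) = (2) / (4) mod 7 = 4
x3 = s^2 - x1 - x2 mod 7 = 4^2 - 3 - 0 = 6
y3 = s (x1 - x3) - y1 mod 7 = 4 * (3 - 6) - 5 = 4

P + Q = (6, 4)


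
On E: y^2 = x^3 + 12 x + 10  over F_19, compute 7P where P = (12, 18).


k = 7 = 111_2 (binary, LSB first: 111)
Double-and-add from P = (12, 18):
  bit 0 = 1: acc = O + (12, 18) = (12, 18)
  bit 1 = 1: acc = (12, 18) + (12, 1) = O
  bit 2 = 1: acc = O + (12, 18) = (12, 18)

7P = (12, 18)


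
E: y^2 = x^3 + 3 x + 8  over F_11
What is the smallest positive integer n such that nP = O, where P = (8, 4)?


Compute successive multiples of P until we hit O:
  1P = (8, 4)
  2P = (7, 8)
  3P = (1, 1)
  4P = (6, 0)
  5P = (1, 10)
  6P = (7, 3)
  7P = (8, 7)
  8P = O

ord(P) = 8


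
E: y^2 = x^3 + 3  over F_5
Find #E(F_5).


For each x in F_5, count y with y^2 = x^3 + 0 x + 3 mod 5:
  x = 1: RHS = 4, y in [2, 3]  -> 2 point(s)
  x = 2: RHS = 1, y in [1, 4]  -> 2 point(s)
  x = 3: RHS = 0, y in [0]  -> 1 point(s)
Affine points: 5. Add the point at infinity: total = 6.

#E(F_5) = 6


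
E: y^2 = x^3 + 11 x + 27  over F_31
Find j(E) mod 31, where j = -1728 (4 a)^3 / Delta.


Delta = -16(4 a^3 + 27 b^2) mod 31 = 5
-1728 * (4 a)^3 = -1728 * (4*11)^3 mod 31 = 30
j = 30 * 5^(-1) mod 31 = 6

j = 6 (mod 31)


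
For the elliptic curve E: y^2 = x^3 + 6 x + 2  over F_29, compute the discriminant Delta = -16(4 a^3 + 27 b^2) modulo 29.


4 a^3 + 27 b^2 = 4*6^3 + 27*2^2 = 864 + 108 = 972
Delta = -16 * (972) = -15552
Delta mod 29 = 21

Delta = 21 (mod 29)


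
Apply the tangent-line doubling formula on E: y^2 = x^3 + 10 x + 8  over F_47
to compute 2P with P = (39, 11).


Doubling: s = (3 x1^2 + a) / (2 y1)
s = (3*39^2 + 10) / (2*11) mod 47 = 22
x3 = s^2 - 2 x1 mod 47 = 22^2 - 2*39 = 30
y3 = s (x1 - x3) - y1 mod 47 = 22 * (39 - 30) - 11 = 46

2P = (30, 46)


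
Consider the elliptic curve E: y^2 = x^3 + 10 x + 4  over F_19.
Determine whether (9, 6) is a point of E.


Check whether y^2 = x^3 + 10 x + 4 (mod 19) for (x, y) = (9, 6).
LHS: y^2 = 6^2 mod 19 = 17
RHS: x^3 + 10 x + 4 = 9^3 + 10*9 + 4 mod 19 = 6
LHS != RHS

No, not on the curve


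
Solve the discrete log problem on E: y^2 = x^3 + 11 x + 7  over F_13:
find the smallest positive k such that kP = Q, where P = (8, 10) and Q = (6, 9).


Enumerate multiples of P until we hit Q = (6, 9):
  1P = (8, 10)
  2P = (6, 9)
Match found at i = 2.

k = 2


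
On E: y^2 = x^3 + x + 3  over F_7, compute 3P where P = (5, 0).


k = 3 = 11_2 (binary, LSB first: 11)
Double-and-add from P = (5, 0):
  bit 0 = 1: acc = O + (5, 0) = (5, 0)
  bit 1 = 1: acc = (5, 0) + O = (5, 0)

3P = (5, 0)


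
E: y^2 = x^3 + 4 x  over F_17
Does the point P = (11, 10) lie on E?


Check whether y^2 = x^3 + 4 x + 0 (mod 17) for (x, y) = (11, 10).
LHS: y^2 = 10^2 mod 17 = 15
RHS: x^3 + 4 x + 0 = 11^3 + 4*11 + 0 mod 17 = 15
LHS = RHS

Yes, on the curve


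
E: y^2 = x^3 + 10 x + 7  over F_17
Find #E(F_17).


For each x in F_17, count y with y^2 = x^3 + 10 x + 7 mod 17:
  x = 1: RHS = 1, y in [1, 16]  -> 2 point(s)
  x = 2: RHS = 1, y in [1, 16]  -> 2 point(s)
  x = 3: RHS = 13, y in [8, 9]  -> 2 point(s)
  x = 4: RHS = 9, y in [3, 14]  -> 2 point(s)
  x = 8: RHS = 4, y in [2, 15]  -> 2 point(s)
  x = 10: RHS = 2, y in [6, 11]  -> 2 point(s)
  x = 12: RHS = 2, y in [6, 11]  -> 2 point(s)
  x = 14: RHS = 1, y in [1, 16]  -> 2 point(s)
  x = 15: RHS = 13, y in [8, 9]  -> 2 point(s)
  x = 16: RHS = 13, y in [8, 9]  -> 2 point(s)
Affine points: 20. Add the point at infinity: total = 21.

#E(F_17) = 21


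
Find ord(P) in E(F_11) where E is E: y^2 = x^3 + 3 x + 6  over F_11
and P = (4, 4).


Compute successive multiples of P until we hit O:
  1P = (4, 4)
  2P = (6, 8)
  3P = (5, 5)
  4P = (3, 8)
  5P = (9, 5)
  6P = (2, 3)
  7P = (8, 5)
  8P = (8, 6)
  ... (continuing to 15P)
  15P = O

ord(P) = 15


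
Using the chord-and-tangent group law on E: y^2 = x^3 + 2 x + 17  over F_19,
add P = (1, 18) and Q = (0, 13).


P != Q, so use the chord formula.
s = (y2 - y1) / (x2 - x1) = (14) / (18) mod 19 = 5
x3 = s^2 - x1 - x2 mod 19 = 5^2 - 1 - 0 = 5
y3 = s (x1 - x3) - y1 mod 19 = 5 * (1 - 5) - 18 = 0

P + Q = (5, 0)


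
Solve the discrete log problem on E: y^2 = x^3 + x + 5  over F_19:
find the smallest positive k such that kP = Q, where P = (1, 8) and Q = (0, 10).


Enumerate multiples of P until we hit Q = (0, 10):
  1P = (1, 8)
  2P = (4, 15)
  3P = (11, 13)
  4P = (12, 15)
  5P = (13, 12)
  6P = (3, 4)
  7P = (0, 9)
  8P = (0, 10)
Match found at i = 8.

k = 8


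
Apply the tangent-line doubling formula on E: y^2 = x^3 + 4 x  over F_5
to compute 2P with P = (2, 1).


Doubling: s = (3 x1^2 + a) / (2 y1)
s = (3*2^2 + 4) / (2*1) mod 5 = 3
x3 = s^2 - 2 x1 mod 5 = 3^2 - 2*2 = 0
y3 = s (x1 - x3) - y1 mod 5 = 3 * (2 - 0) - 1 = 0

2P = (0, 0)


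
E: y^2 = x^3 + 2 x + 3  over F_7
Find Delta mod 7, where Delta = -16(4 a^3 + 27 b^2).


4 a^3 + 27 b^2 = 4*2^3 + 27*3^2 = 32 + 243 = 275
Delta = -16 * (275) = -4400
Delta mod 7 = 3

Delta = 3 (mod 7)


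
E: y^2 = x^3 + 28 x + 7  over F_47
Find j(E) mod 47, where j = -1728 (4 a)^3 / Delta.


Delta = -16(4 a^3 + 27 b^2) mod 47 = 25
-1728 * (4 a)^3 = -1728 * (4*28)^3 mod 47 = 44
j = 44 * 25^(-1) mod 47 = 45

j = 45 (mod 47)


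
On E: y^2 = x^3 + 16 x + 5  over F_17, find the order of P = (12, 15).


Compute successive multiples of P until we hit O:
  1P = (12, 15)
  2P = (8, 13)
  3P = (10, 3)
  4P = (14, 7)
  5P = (7, 16)
  6P = (13, 9)
  7P = (11, 13)
  8P = (15, 13)
  ... (continuing to 17P)
  17P = O

ord(P) = 17


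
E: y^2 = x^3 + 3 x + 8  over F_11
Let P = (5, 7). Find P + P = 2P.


Doubling: s = (3 x1^2 + a) / (2 y1)
s = (3*5^2 + 3) / (2*7) mod 11 = 4
x3 = s^2 - 2 x1 mod 11 = 4^2 - 2*5 = 6
y3 = s (x1 - x3) - y1 mod 11 = 4 * (5 - 6) - 7 = 0

2P = (6, 0)


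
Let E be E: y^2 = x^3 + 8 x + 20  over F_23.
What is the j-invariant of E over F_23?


Delta = -16(4 a^3 + 27 b^2) mod 23 = 6
-1728 * (4 a)^3 = -1728 * (4*8)^3 mod 23 = 21
j = 21 * 6^(-1) mod 23 = 15

j = 15 (mod 23)


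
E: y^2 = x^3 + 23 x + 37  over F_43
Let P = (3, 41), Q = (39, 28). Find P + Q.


P != Q, so use the chord formula.
s = (y2 - y1) / (x2 - x1) = (30) / (36) mod 43 = 8
x3 = s^2 - x1 - x2 mod 43 = 8^2 - 3 - 39 = 22
y3 = s (x1 - x3) - y1 mod 43 = 8 * (3 - 22) - 41 = 22

P + Q = (22, 22)


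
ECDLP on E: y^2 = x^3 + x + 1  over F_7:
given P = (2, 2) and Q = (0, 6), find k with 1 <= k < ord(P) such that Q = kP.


Enumerate multiples of P until we hit Q = (0, 6):
  1P = (2, 2)
  2P = (0, 1)
  3P = (0, 6)
Match found at i = 3.

k = 3


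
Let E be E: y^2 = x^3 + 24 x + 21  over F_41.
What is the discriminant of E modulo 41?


4 a^3 + 27 b^2 = 4*24^3 + 27*21^2 = 55296 + 11907 = 67203
Delta = -16 * (67203) = -1075248
Delta mod 41 = 18

Delta = 18 (mod 41)


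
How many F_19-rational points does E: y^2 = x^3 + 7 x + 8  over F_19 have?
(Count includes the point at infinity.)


For each x in F_19, count y with y^2 = x^3 + 7 x + 8 mod 19:
  x = 1: RHS = 16, y in [4, 15]  -> 2 point(s)
  x = 2: RHS = 11, y in [7, 12]  -> 2 point(s)
  x = 4: RHS = 5, y in [9, 10]  -> 2 point(s)
  x = 5: RHS = 16, y in [4, 15]  -> 2 point(s)
  x = 6: RHS = 0, y in [0]  -> 1 point(s)
  x = 7: RHS = 1, y in [1, 18]  -> 2 point(s)
  x = 8: RHS = 6, y in [5, 14]  -> 2 point(s)
  x = 13: RHS = 16, y in [4, 15]  -> 2 point(s)
  x = 14: RHS = 0, y in [0]  -> 1 point(s)
  x = 15: RHS = 11, y in [7, 12]  -> 2 point(s)
  x = 16: RHS = 17, y in [6, 13]  -> 2 point(s)
  x = 17: RHS = 5, y in [9, 10]  -> 2 point(s)
  x = 18: RHS = 0, y in [0]  -> 1 point(s)
Affine points: 23. Add the point at infinity: total = 24.

#E(F_19) = 24
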